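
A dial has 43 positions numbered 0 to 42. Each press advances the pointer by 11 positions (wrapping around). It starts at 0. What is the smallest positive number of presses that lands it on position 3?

12

11⁻¹ ≡ 4 (mod 43) because 11·4 = 44 = 1·43 + 1.
Multiplying both sides by 4: x ≡ 4·3 = 12 ≡ 12 (mod 43).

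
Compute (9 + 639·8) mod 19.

639·8 = 5112.
5112 − 269·19 = 1, so 5112 ≡ 1 (mod 19).
(9 + 1) mod 19 = 10.

10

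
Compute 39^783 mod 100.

19

By repeated squaring mod 100: 39^1≡39, 39^2≡21, 39^4≡41, 39^8≡81, 39^16≡61, 39^32≡21, 39^64≡41, 39^128≡81, 39^256≡61, 39^512≡21.
783 = 1 + 2 + 4 + 8 + 256 + 512, so 39^783 ≡ 39·21·41·81·61·21 ≡ 19 (mod 100).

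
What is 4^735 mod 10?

Last digits of 4^n: 4, 6 (period 2).
735 mod 2 = 1, so the last digit matches 4^1 = 4.

4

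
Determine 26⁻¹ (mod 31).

6

31 = 1·26 + 5
26 = 5·5 + 1
5 = 5·1 + 0
Back-substituting gives 26·6 ≡ 1 (mod 31).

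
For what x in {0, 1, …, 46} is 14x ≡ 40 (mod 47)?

14⁻¹ ≡ 37 (mod 47) because 14·37 = 518 = 11·47 + 1.
Multiplying both sides by 37: x ≡ 37·40 = 1480 ≡ 23 (mod 47).
Check: 14·23 = 322 = 6·47 + 40.

23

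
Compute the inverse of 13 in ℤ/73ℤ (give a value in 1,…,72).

45

73 = 5·13 + 8
13 = 1·8 + 5
8 = 1·5 + 3
5 = 1·3 + 2
3 = 1·2 + 1
2 = 2·1 + 0
Back-substituting gives 13·45 ≡ 1 (mod 73).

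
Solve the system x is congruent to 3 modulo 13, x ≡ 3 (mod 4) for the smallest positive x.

3

x ≡ 3 (mod 4) gives x ∈ {3}.
The first of these with x mod 13 = 3 is 3.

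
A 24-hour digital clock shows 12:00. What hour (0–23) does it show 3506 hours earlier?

3506 = 146·24 + 2, so 3506 mod 24 = 2.
(12 − 2) mod 24 = 10.

10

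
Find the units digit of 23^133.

3

The units digit of 23^n cycles with period 4: 3, 9, 7, 1, …
133 leaves remainder 1 on division by 4, so 23^133 ends in 3.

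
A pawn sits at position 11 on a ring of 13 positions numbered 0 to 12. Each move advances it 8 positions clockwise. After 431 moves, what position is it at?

431·8 = 3448.
3448 mod 13 = 3 (since 265·13 = 3445).
(11 + 3) mod 13 = 1.

1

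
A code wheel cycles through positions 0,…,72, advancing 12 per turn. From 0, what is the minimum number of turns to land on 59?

11

12⁻¹ ≡ 67 (mod 73) because 12·67 = 804 = 11·73 + 1.
Multiplying both sides by 67: x ≡ 67·59 = 3953 ≡ 11 (mod 73).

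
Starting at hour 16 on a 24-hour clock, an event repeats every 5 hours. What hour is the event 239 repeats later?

11

239·5 = 1195.
1195 mod 24 = 19 (since 49·24 = 1176).
(16 + 19) mod 24 = 11.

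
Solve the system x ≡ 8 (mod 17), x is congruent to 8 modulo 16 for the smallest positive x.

8

Since 16·16 ≡ 1 (mod 17), take x = 8 + 16·((8−8)·16 mod 17) = 8 + 16·0 = 8.
Check: 8 mod 17 = 8, 8 mod 16 = 8.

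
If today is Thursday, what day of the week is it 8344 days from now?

Thursday

Dividing 8344 by 7 gives quotient 1192 and remainder 0.
Thursday + 0 days → Thursday.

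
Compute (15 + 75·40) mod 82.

75·40 = 3000.
3000 − 36·82 = 48, so 3000 ≡ 48 (mod 82).
(15 + 48) mod 82 = 63.

63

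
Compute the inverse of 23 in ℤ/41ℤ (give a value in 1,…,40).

25

23·25 = 575 = 14·41 + 1, so 23⁻¹ ≡ 25 (mod 41).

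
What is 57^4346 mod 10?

9

The units digit of 57^n cycles with period 4: 7, 9, 3, 1, …
4346 mod 4 = 2, so the last digit matches 7^2 = 9.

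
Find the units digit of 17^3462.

Powers of 7 mod 10 repeat with period 4: 7, 9, 3, 1.
3462 mod 4 = 2, so the last digit matches 7^2 = 9.

9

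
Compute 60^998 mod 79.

13

Successive squares of 60 mod 79: 60^1≡60, 60^2≡45, 60^4≡50, 60^8≡51, 60^16≡73, 60^32≡36, 60^64≡32, 60^128≡76, 60^256≡9, 60^512≡2.
998 = 2 + 4 + 32 + 64 + 128 + 256 + 512, so 60^998 ≡ 45·50·36·32·76·9·2 ≡ 13 (mod 79).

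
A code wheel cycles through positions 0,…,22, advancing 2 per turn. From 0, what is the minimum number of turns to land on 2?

1

The inverse of 2 mod 23 is 12 (since 2·12 = 24 ≡ 1).
Multiplying both sides by 12: x ≡ 12·2 = 24 ≡ 1 (mod 23).
Check: 2·1 = 2 = 0·23 + 2.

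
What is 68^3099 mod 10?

2

Powers of 8 mod 10 repeat with period 4: 8, 4, 2, 6.
3099 mod 4 = 3, so the last digit matches 8^3 = 2.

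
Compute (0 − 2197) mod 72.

Dividing 2197 by 72 gives quotient 30 and remainder 37.
(0 − 37) mod 72 = 35.

35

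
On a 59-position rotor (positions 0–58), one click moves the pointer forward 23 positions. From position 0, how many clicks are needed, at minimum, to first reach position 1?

18

23·18 = 414 = 7·59 + 1, so 23⁻¹ ≡ 18 (mod 59).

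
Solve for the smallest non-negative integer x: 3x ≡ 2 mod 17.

The inverse of 3 mod 17 is 6 (since 3·6 = 18 ≡ 1).
So x ≡ 6·2 = 12 ≡ 12 (mod 17).

12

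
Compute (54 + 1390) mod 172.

1390 − 8·172 = 14, so 1390 ≡ 14 (mod 172).
(54 + 14) mod 172 = 68.

68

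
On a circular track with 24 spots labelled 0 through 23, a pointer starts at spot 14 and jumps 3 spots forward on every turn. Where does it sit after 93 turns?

5

93·3 = 279.
279 − 11·24 = 15, so 279 ≡ 15 (mod 24).
(14 + 15) mod 24 = 5.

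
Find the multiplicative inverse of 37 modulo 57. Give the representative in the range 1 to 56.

37

37·37 = 1369 = 24·57 + 1, so 37⁻¹ ≡ 37 (mod 57).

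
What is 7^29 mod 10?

7

Powers of 7 mod 10 repeat with period 4: 7, 9, 3, 1.
29 mod 4 = 1, so the last digit matches 7^1 = 7.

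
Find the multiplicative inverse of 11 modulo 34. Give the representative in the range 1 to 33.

31

34 = 3·11 + 1
11 = 11·1 + 0
Back-substituting gives 11·31 ≡ 1 (mod 34).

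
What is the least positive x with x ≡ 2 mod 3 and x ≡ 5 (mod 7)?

5

Since 7·1 ≡ 1 (mod 3), take x = 5 + 7·((2−5)·1 mod 3) = 5 + 7·0 = 5.
Check: 5 mod 3 = 2, 5 mod 7 = 5.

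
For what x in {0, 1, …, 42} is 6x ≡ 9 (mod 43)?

The inverse of 6 mod 43 is 36 (since 6·36 = 216 ≡ 1).
Multiplying both sides by 36: x ≡ 36·9 = 324 ≡ 23 (mod 43).

23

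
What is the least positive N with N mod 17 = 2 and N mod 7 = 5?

19

Since 7·5 ≡ 1 (mod 17), take x = 5 + 7·((2−5)·5 mod 17) = 5 + 7·2 = 19.
Check: 19 mod 17 = 2, 19 mod 7 = 5.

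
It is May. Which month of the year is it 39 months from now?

August

39 mod 12 = 3 (since 3·12 = 36).
May + 3 months → August.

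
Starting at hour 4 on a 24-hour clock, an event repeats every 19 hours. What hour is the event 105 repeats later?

7

105·19 = 1995.
1995 = 83·24 + 3, so 1995 mod 24 = 3.
(4 + 3) mod 24 = 7.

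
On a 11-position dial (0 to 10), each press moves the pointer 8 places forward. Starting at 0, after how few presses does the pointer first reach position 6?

9

8⁻¹ ≡ 7 (mod 11) because 8·7 = 56 = 5·11 + 1.
So x ≡ 7·6 = 42 ≡ 9 (mod 11).
Check: 8·9 = 72 = 6·11 + 6.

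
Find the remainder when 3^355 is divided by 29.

18

Successive squares of 3 mod 29: 3^1≡3, 3^2≡9, 3^4≡23, 3^8≡7, 3^16≡20, 3^32≡23, 3^64≡7, 3^128≡20, 3^256≡23.
Since 355 = 1 + 2 + 32 + 64 + 256 in binary, 3^355 ≡ 3·9·23·7·23 ≡ 18 (mod 29).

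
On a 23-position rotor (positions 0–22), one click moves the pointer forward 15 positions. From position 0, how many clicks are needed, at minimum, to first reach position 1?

20

23 = 1·15 + 8
15 = 1·8 + 7
8 = 1·7 + 1
7 = 7·1 + 0
Back-substituting gives 15·20 ≡ 1 (mod 23).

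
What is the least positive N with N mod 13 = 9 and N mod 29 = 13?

x ≡ 9 (mod 13) gives x ∈ {9, 22, 35, 48, 61, 74, 87, 100}.
The first of these with x mod 29 = 13 is 100.

100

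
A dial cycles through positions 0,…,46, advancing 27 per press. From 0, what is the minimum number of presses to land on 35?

10

27⁻¹ ≡ 7 (mod 47) because 27·7 = 189 = 4·47 + 1.
So x ≡ 7·35 = 245 ≡ 10 (mod 47).
Check: 27·10 = 270 = 5·47 + 35.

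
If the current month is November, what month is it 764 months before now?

764 = 63·12 + 8, so 764 mod 12 = 8.
November − 8 months → March.

March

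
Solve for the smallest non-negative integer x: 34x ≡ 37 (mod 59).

41

34⁻¹ ≡ 33 (mod 59) because 34·33 = 1122 = 19·59 + 1.
So x ≡ 33·37 = 1221 ≡ 41 (mod 59).
Check: 34·41 = 1394 = 23·59 + 37.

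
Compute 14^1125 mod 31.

1

Square-and-reduce mod 31: 14^1≡14, 14^2≡10, 14^4≡7, 14^8≡18, 14^16≡14, 14^32≡10, 14^64≡7, 14^128≡18, 14^256≡14, 14^512≡10, 14^1024≡7.
Since 1125 = 1 + 4 + 32 + 64 + 1024 in binary, 14^1125 ≡ 14·7·10·7·7 ≡ 1 (mod 31).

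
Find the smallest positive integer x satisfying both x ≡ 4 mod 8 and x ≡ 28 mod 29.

28

Since 29·5 ≡ 1 (mod 8), take x = 28 + 29·((4−28)·5 mod 8) = 28 + 29·0 = 28.
Check: 28 mod 8 = 4, 28 mod 29 = 28.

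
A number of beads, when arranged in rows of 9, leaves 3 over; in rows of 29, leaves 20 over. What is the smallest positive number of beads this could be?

165

x ≡ 3 (mod 9) gives x ∈ {3, 12, 21, 30, 39, 48, 57, 66, …}.
The first of these with x mod 29 = 20 is 165.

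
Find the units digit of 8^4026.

The units digit of 8^n cycles with period 4: 8, 4, 2, 6, …
4026 mod 4 = 2, so the last digit matches 8^2 = 4.

4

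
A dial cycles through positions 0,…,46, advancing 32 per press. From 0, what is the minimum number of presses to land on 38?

10

32⁻¹ ≡ 25 (mod 47) because 32·25 = 800 = 17·47 + 1.
So x ≡ 25·38 = 950 ≡ 10 (mod 47).
Check: 32·10 = 320 = 6·47 + 38.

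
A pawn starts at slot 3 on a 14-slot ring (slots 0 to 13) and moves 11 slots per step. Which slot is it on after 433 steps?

6

433·11 = 4763.
Dividing 4763 by 14 gives quotient 340 and remainder 3.
(3 + 3) mod 14 = 6.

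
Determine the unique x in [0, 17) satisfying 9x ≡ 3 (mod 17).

6

The inverse of 9 mod 17 is 2 (since 9·2 = 18 ≡ 1).
Multiplying both sides by 2: x ≡ 2·3 = 6 ≡ 6 (mod 17).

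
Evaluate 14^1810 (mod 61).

Successive squares of 14 mod 61: 14^1≡14, 14^2≡13, 14^4≡47, 14^8≡13, 14^16≡47, 14^32≡13, 14^64≡47, 14^128≡13, 14^256≡47, 14^512≡13, 14^1024≡47.
1810 = 2 + 16 + 256 + 512 + 1024, so 14^1810 ≡ 13·47·47·13·47 ≡ 47 (mod 61).

47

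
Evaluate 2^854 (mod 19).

9

By repeated squaring mod 19: 2^1≡2, 2^2≡4, 2^4≡16, 2^8≡9, 2^16≡5, 2^32≡6, 2^64≡17, 2^128≡4, 2^256≡16, 2^512≡9.
Since 854 = 2 + 4 + 16 + 64 + 256 + 512 in binary, 2^854 ≡ 4·16·5·17·16·9 ≡ 9 (mod 19).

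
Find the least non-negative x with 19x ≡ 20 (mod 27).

19⁻¹ ≡ 10 (mod 27) because 19·10 = 190 = 7·27 + 1.
Multiplying both sides by 10: x ≡ 10·20 = 200 ≡ 11 (mod 27).
Check: 19·11 = 209 = 7·27 + 20.

11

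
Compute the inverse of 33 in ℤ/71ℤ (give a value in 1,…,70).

28

33·28 = 924 = 13·71 + 1, so 33⁻¹ ≡ 28 (mod 71).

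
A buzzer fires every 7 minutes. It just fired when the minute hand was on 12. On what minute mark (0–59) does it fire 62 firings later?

62·7 = 434.
Dividing 434 by 60 gives quotient 7 and remainder 14.
(12 + 14) mod 60 = 26.

26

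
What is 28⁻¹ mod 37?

4

28·4 = 112 = 3·37 + 1, so 28⁻¹ ≡ 4 (mod 37).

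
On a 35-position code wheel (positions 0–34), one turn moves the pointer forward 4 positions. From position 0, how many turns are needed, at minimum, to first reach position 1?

35 = 8·4 + 3
4 = 1·3 + 1
3 = 3·1 + 0
Back-substituting gives 4·9 ≡ 1 (mod 35).

9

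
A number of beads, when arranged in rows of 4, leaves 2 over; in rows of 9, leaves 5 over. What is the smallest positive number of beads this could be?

Since 9·1 ≡ 1 (mod 4), take x = 5 + 9·((2−5)·1 mod 4) = 5 + 9·1 = 14.
Check: 14 mod 4 = 2, 14 mod 9 = 5.

14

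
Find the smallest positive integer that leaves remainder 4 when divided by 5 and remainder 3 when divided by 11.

Since 11·1 ≡ 1 (mod 5), take x = 3 + 11·((4−3)·1 mod 5) = 3 + 11·1 = 14.
Check: 14 mod 5 = 4, 14 mod 11 = 3.

14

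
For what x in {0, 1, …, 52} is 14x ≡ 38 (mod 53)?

33

The inverse of 14 mod 53 is 19 (since 14·19 = 266 ≡ 1).
Multiplying both sides by 19: x ≡ 19·38 = 722 ≡ 33 (mod 53).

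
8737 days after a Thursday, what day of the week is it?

8737 − 1248·7 = 1, so 8737 ≡ 1 (mod 7).
Thursday + 1 day → Friday.

Friday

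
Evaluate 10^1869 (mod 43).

By repeated squaring mod 43: 10^1≡10, 10^2≡14, 10^4≡24, 10^8≡17, 10^16≡31, 10^32≡15, 10^64≡10, 10^128≡14, 10^256≡24, 10^512≡17, 10^1024≡31.
1869 = 1 + 4 + 8 + 64 + 256 + 512 + 1024, so 10^1869 ≡ 10·24·17·10·24·17·31 ≡ 1 (mod 43).

1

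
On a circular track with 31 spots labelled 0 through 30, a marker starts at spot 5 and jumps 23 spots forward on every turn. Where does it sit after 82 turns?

0

82·23 = 1886.
1886 − 60·31 = 26, so 1886 ≡ 26 (mod 31).
(5 + 26) mod 31 = 0.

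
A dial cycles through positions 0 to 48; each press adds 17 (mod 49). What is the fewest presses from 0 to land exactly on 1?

49 = 2·17 + 15
17 = 1·15 + 2
15 = 7·2 + 1
2 = 2·1 + 0
Back-substituting gives 17·26 ≡ 1 (mod 49).

26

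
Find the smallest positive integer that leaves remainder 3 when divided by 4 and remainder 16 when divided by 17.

67

x ≡ 3 (mod 4) gives x ∈ {3, 7, 11, 15, 19, 23, 27, 31, …}.
The first of these with x mod 17 = 16 is 67.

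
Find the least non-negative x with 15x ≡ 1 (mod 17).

15⁻¹ ≡ 8 (mod 17) because 15·8 = 120 = 7·17 + 1.
So x ≡ 8·1 = 8 ≡ 8 (mod 17).

8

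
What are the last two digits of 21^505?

01

Square-and-reduce mod 100: 21^1≡21, 21^2≡41, 21^4≡81, 21^8≡61, 21^16≡21, 21^32≡41, 21^64≡81, 21^128≡61, 21^256≡21.
505 = 1 + 8 + 16 + 32 + 64 + 128 + 256, so 21^505 ≡ 21·61·21·41·81·61·21 ≡ 1 (mod 100).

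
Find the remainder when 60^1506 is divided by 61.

Square-and-reduce mod 61: 60^1≡60, 60^2≡1, 60^4≡1, 60^8≡1, 60^16≡1, 60^32≡1, 60^64≡1, 60^128≡1, 60^256≡1, 60^512≡1, 60^1024≡1.
1506 = 2 + 32 + 64 + 128 + 256 + 1024, so 60^1506 ≡ 1·1·1·1·1·1 ≡ 1 (mod 61).

1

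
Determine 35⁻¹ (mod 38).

25

38 = 1·35 + 3
35 = 11·3 + 2
3 = 1·2 + 1
2 = 2·1 + 0
Back-substituting gives 35·25 ≡ 1 (mod 38).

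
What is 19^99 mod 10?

Powers of 9 mod 10 repeat with period 2: 9, 1.
99 mod 2 = 1, so the last digit matches 9^1 = 9.

9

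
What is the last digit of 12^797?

Powers of 2 mod 10 repeat with period 4: 2, 4, 8, 6.
797 mod 4 = 1, so the last digit matches 2^1 = 2.

2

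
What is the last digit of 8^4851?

2

Last digits of 8^n: 8, 4, 2, 6 (period 4).
4851 leaves remainder 3 on division by 4, so 8^4851 ends in 2.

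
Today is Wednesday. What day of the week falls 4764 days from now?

4764 = 680·7 + 4, so 4764 mod 7 = 4.
Wednesday + 4 days → Sunday.

Sunday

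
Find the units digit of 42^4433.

2

Last digits of 2^n: 2, 4, 8, 6 (period 4).
4433 leaves remainder 1 on division by 4, so 42^4433 ends in 2.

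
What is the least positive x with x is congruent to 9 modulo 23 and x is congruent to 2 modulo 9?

101

x ≡ 2 (mod 9) gives x ∈ {2, 11, 20, 29, 38, 47, 56, 65, …}.
The first of these with x mod 23 = 9 is 101.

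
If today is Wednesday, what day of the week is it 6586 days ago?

Thursday

6586 mod 7 = 6 (since 940·7 = 6580).
Wednesday − 6 days → Thursday.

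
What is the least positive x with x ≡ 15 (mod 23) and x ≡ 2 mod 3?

Since 3·8 ≡ 1 (mod 23), take x = 2 + 3·((15−2)·8 mod 23) = 2 + 3·12 = 38.
Check: 38 mod 23 = 15, 38 mod 3 = 2.

38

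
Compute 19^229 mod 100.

By repeated squaring mod 100: 19^1≡19, 19^2≡61, 19^4≡21, 19^8≡41, 19^16≡81, 19^32≡61, 19^64≡21, 19^128≡41.
Since 229 = 1 + 4 + 32 + 64 + 128 in binary, 19^229 ≡ 19·21·61·21·41 ≡ 79 (mod 100).

79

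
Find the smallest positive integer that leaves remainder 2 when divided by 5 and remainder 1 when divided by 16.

17

x ≡ 2 (mod 5) gives x ∈ {2, 7, 12, 17}.
The first of these with x mod 16 = 1 is 17.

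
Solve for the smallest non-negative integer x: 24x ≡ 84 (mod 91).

24⁻¹ ≡ 19 (mod 91) because 24·19 = 456 = 5·91 + 1.
Multiplying both sides by 19: x ≡ 19·84 = 1596 ≡ 49 (mod 91).

49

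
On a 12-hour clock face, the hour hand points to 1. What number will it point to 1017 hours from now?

1017 − 84·12 = 9, so 1017 ≡ 9 (mod 12).
1 + 9 → 10 on a 12-hour dial.

10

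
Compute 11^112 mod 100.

21

Successive squares of 11 mod 100: 11^1≡11, 11^2≡21, 11^4≡41, 11^8≡81, 11^16≡61, 11^32≡21, 11^64≡41.
Since 112 = 16 + 32 + 64 in binary, 11^112 ≡ 61·21·41 ≡ 21 (mod 100).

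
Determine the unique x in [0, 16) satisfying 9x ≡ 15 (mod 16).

7

9⁻¹ ≡ 9 (mod 16) because 9·9 = 81 = 5·16 + 1.
So x ≡ 9·15 = 135 ≡ 7 (mod 16).
Check: 9·7 = 63 = 3·16 + 15.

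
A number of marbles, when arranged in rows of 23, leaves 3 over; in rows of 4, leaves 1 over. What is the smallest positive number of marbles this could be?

49

x ≡ 1 (mod 4) gives x ∈ {1, 5, 9, 13, 17, 21, 25, 29, …}.
The first of these with x mod 23 = 3 is 49.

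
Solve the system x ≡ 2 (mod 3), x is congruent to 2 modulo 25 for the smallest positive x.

2

x ≡ 2 (mod 3) gives x ∈ {2}.
The first of these with x mod 25 = 2 is 2.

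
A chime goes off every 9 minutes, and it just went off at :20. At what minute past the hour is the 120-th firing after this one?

20

120·9 = 1080.
1080 − 18·60 = 0, so 1080 ≡ 0 (mod 60).
(20 + 0) mod 60 = 20.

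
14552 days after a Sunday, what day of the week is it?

Saturday

14552 − 2078·7 = 6, so 14552 ≡ 6 (mod 7).
Sunday + 6 days → Saturday.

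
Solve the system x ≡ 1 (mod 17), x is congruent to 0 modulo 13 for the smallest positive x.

52

x ≡ 0 (mod 13) gives x ∈ {0, 13, 26, 39, 52}.
The first of these with x mod 17 = 1 is 52.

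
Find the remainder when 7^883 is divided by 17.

3

By repeated squaring mod 17: 7^1≡7, 7^2≡15, 7^4≡4, 7^8≡16, 7^16≡1, 7^32≡1, 7^64≡1, 7^128≡1, 7^256≡1, 7^512≡1.
Since 883 = 1 + 2 + 16 + 32 + 64 + 256 + 512 in binary, 7^883 ≡ 7·15·1·1·1·1·1 ≡ 3 (mod 17).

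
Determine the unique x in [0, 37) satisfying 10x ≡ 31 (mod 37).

10⁻¹ ≡ 26 (mod 37) because 10·26 = 260 = 7·37 + 1.
Multiplying both sides by 26: x ≡ 26·31 = 806 ≡ 29 (mod 37).

29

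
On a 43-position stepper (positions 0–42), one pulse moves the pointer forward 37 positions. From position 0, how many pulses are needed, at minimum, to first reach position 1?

37·7 = 259 = 6·43 + 1, so 37⁻¹ ≡ 7 (mod 43).

7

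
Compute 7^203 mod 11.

By repeated squaring mod 11: 7^1≡7, 7^2≡5, 7^4≡3, 7^8≡9, 7^16≡4, 7^32≡5, 7^64≡3, 7^128≡9.
Since 203 = 1 + 2 + 8 + 64 + 128 in binary, 7^203 ≡ 7·5·9·3·9 ≡ 2 (mod 11).

2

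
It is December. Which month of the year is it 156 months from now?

December

156 = 13·12 + 0, so 156 mod 12 = 0.
December + 0 months → December.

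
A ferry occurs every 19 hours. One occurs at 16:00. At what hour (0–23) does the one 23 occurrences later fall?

23·19 = 437.
437 = 18·24 + 5, so 437 mod 24 = 5.
(16 + 5) mod 24 = 21.

21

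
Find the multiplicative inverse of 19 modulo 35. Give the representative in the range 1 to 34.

19·24 = 456 = 13·35 + 1, so 19⁻¹ ≡ 24 (mod 35).

24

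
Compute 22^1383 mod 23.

22

Successive squares of 22 mod 23: 22^1≡22, 22^2≡1, 22^4≡1, 22^8≡1, 22^16≡1, 22^32≡1, 22^64≡1, 22^128≡1, 22^256≡1, 22^512≡1, 22^1024≡1.
Since 1383 = 1 + 2 + 4 + 32 + 64 + 256 + 1024 in binary, 22^1383 ≡ 22·1·1·1·1·1·1 ≡ 22 (mod 23).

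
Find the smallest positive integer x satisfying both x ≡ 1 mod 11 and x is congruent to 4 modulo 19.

x ≡ 1 (mod 11) gives x ∈ {1, 12, 23}.
The first of these with x mod 19 = 4 is 23.

23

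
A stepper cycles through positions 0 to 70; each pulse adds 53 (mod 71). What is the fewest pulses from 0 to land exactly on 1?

67

71 = 1·53 + 18
53 = 2·18 + 17
18 = 1·17 + 1
17 = 17·1 + 0
Back-substituting gives 53·67 ≡ 1 (mod 71).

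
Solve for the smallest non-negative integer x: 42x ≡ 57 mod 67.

54

42⁻¹ ≡ 8 (mod 67) because 42·8 = 336 = 5·67 + 1.
Multiplying both sides by 8: x ≡ 8·57 = 456 ≡ 54 (mod 67).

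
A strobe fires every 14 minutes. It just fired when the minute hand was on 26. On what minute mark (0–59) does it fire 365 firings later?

36

365·14 = 5110.
5110 = 85·60 + 10, so 5110 mod 60 = 10.
(26 + 10) mod 60 = 36.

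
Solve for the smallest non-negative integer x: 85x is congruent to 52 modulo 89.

85⁻¹ ≡ 22 (mod 89) because 85·22 = 1870 = 21·89 + 1.
So x ≡ 22·52 = 1144 ≡ 76 (mod 89).

76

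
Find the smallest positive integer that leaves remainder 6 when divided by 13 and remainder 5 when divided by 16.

x ≡ 6 (mod 13) gives x ∈ {6, 19, 32, 45, 58, 71, 84, 97, …}.
The first of these with x mod 16 = 5 is 149.

149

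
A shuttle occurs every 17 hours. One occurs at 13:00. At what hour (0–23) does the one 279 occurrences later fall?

4

279·17 = 4743.
4743 − 197·24 = 15, so 4743 ≡ 15 (mod 24).
(13 + 15) mod 24 = 4.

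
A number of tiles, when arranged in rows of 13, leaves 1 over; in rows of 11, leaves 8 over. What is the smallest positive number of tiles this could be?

118

Since 11·6 ≡ 1 (mod 13), take x = 8 + 11·((1−8)·6 mod 13) = 8 + 11·10 = 118.
Check: 118 mod 13 = 1, 118 mod 11 = 8.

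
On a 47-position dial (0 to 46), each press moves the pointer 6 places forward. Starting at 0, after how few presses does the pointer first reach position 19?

The inverse of 6 mod 47 is 8 (since 6·8 = 48 ≡ 1).
Multiplying both sides by 8: x ≡ 8·19 = 152 ≡ 11 (mod 47).
Check: 6·11 = 66 = 1·47 + 19.

11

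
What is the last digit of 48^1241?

8

Powers of 8 mod 10 repeat with period 4: 8, 4, 2, 6.
1241 mod 4 = 1, so the last digit matches 8^1 = 8.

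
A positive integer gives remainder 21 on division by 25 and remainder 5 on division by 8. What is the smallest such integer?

21

Since 8·22 ≡ 1 (mod 25), take x = 5 + 8·((21−5)·22 mod 25) = 5 + 8·2 = 21.
Check: 21 mod 25 = 21, 21 mod 8 = 5.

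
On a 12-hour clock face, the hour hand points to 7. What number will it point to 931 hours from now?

931 mod 12 = 7 (since 77·12 = 924).
7 + 7 → 2 on a 12-hour dial.

2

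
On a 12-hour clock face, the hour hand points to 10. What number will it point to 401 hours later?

Dividing 401 by 12 gives quotient 33 and remainder 5.
10 + 5 → 3 on a 12-hour dial.

3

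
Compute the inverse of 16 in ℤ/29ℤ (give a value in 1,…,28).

29 = 1·16 + 13
16 = 1·13 + 3
13 = 4·3 + 1
3 = 3·1 + 0
Back-substituting gives 16·20 ≡ 1 (mod 29).

20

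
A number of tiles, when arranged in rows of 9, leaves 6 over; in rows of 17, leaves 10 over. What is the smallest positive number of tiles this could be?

Since 17·8 ≡ 1 (mod 9), take x = 10 + 17·((6−10)·8 mod 9) = 10 + 17·4 = 78.
Check: 78 mod 9 = 6, 78 mod 17 = 10.

78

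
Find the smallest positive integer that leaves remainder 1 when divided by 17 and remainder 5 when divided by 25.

x ≡ 1 (mod 17) gives x ∈ {1, 18, 35, 52, 69, 86, 103, 120, …}.
The first of these with x mod 25 = 5 is 205.

205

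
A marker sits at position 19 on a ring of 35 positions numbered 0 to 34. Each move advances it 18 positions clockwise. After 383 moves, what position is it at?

18

383·18 = 6894.
6894 − 196·35 = 34, so 6894 ≡ 34 (mod 35).
(19 + 34) mod 35 = 18.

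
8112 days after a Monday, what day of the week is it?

Dividing 8112 by 7 gives quotient 1158 and remainder 6.
Monday + 6 days → Sunday.

Sunday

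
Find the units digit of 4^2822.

Last digits of 4^n: 4, 6 (period 2).
2822 mod 2 = 0, so the last digit matches 4^2 = 6.

6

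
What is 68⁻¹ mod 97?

68·10 = 680 = 7·97 + 1, so 68⁻¹ ≡ 10 (mod 97).

10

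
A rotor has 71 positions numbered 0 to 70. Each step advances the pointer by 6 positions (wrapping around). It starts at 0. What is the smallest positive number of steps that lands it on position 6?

The inverse of 6 mod 71 is 12 (since 6·12 = 72 ≡ 1).
Multiplying both sides by 12: x ≡ 12·6 = 72 ≡ 1 (mod 71).

1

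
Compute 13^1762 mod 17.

16

Square-and-reduce mod 17: 13^1≡13, 13^2≡16, 13^4≡1, 13^8≡1, 13^16≡1, 13^32≡1, 13^64≡1, 13^128≡1, 13^256≡1, 13^512≡1, 13^1024≡1.
1762 = 2 + 32 + 64 + 128 + 512 + 1024, so 13^1762 ≡ 16·1·1·1·1·1 ≡ 16 (mod 17).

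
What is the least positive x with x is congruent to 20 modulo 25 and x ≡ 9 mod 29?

270

x ≡ 20 (mod 25) gives x ∈ {20, 45, 70, 95, 120, 145, 170, 195, …}.
The first of these with x mod 29 = 9 is 270.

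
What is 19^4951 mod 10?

Last digits of 9^n: 9, 1 (period 2).
4951 leaves remainder 1 on division by 2, so 19^4951 ends in 9.

9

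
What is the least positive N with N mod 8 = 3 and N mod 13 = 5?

Since 13·5 ≡ 1 (mod 8), take x = 5 + 13·((3−5)·5 mod 8) = 5 + 13·6 = 83.
Check: 83 mod 8 = 3, 83 mod 13 = 5.

83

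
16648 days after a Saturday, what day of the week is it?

Monday

16648 − 2378·7 = 2, so 16648 ≡ 2 (mod 7).
Saturday + 2 days → Monday.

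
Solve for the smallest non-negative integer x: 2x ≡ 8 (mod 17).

2⁻¹ ≡ 9 (mod 17) because 2·9 = 18 = 1·17 + 1.
Multiplying both sides by 9: x ≡ 9·8 = 72 ≡ 4 (mod 17).

4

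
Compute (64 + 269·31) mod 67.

28

269·31 = 8339.
8339 mod 67 = 31 (since 124·67 = 8308).
(64 + 31) mod 67 = 28.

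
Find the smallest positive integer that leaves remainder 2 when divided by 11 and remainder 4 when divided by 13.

134

x ≡ 2 (mod 11) gives x ∈ {2, 13, 24, 35, 46, 57, 68, 79, …}.
The first of these with x mod 13 = 4 is 134.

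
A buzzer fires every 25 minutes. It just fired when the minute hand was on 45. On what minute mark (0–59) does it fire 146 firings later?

35

146·25 = 3650.
3650 mod 60 = 50 (since 60·60 = 3600).
(45 + 50) mod 60 = 35.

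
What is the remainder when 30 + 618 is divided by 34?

2

Dividing 618 by 34 gives quotient 18 and remainder 6.
(30 + 6) mod 34 = 2.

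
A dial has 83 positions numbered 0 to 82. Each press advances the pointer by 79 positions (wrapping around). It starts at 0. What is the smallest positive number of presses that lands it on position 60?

68

The inverse of 79 mod 83 is 62 (since 79·62 = 4898 ≡ 1).
So x ≡ 62·60 = 3720 ≡ 68 (mod 83).
Check: 79·68 = 5372 = 64·83 + 60.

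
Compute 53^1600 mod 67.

15

By repeated squaring mod 67: 53^1≡53, 53^2≡62, 53^4≡25, 53^8≡22, 53^16≡15, 53^32≡24, 53^64≡40, 53^128≡59, 53^256≡64, 53^512≡9, 53^1024≡14.
1600 = 64 + 512 + 1024, so 53^1600 ≡ 40·9·14 ≡ 15 (mod 67).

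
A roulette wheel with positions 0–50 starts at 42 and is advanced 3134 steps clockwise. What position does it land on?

14

3134 − 61·51 = 23, so 3134 ≡ 23 (mod 51).
(42 + 23) mod 51 = 14.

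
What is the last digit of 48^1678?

4

The units digit of 48^n cycles with period 4: 8, 4, 2, 6, …
1678 leaves remainder 2 on division by 4, so 48^1678 ends in 4.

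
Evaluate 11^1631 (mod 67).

2

Square-and-reduce mod 67: 11^1≡11, 11^2≡54, 11^4≡35, 11^8≡19, 11^16≡26, 11^32≡6, 11^64≡36, 11^128≡23, 11^256≡60, 11^512≡49, 11^1024≡56.
Since 1631 = 1 + 2 + 4 + 8 + 16 + 64 + 512 + 1024 in binary, 11^1631 ≡ 11·54·35·19·26·36·49·56 ≡ 2 (mod 67).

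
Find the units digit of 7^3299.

Last digits of 7^n: 7, 9, 3, 1 (period 4).
3299 mod 4 = 3, so the last digit matches 7^3 = 3.

3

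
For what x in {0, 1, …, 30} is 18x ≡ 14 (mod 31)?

18

18⁻¹ ≡ 19 (mod 31) because 18·19 = 342 = 11·31 + 1.
So x ≡ 19·14 = 266 ≡ 18 (mod 31).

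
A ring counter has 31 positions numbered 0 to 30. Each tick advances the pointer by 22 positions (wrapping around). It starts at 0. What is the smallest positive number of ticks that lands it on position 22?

The inverse of 22 mod 31 is 24 (since 22·24 = 528 ≡ 1).
Multiplying both sides by 24: x ≡ 24·22 = 528 ≡ 1 (mod 31).

1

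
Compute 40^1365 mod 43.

Square-and-reduce mod 43: 40^1≡40, 40^2≡9, 40^4≡38, 40^8≡25, 40^16≡23, 40^32≡13, 40^64≡40, 40^128≡9, 40^256≡38, 40^512≡25, 40^1024≡23.
1365 = 1 + 4 + 16 + 64 + 256 + 1024, so 40^1365 ≡ 40·38·23·40·38·23 ≡ 1 (mod 43).

1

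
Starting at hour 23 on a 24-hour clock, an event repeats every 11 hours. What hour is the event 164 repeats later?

164·11 = 1804.
1804 mod 24 = 4 (since 75·24 = 1800).
(23 + 4) mod 24 = 3.

3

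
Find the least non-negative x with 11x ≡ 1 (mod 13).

The inverse of 11 mod 13 is 6 (since 11·6 = 66 ≡ 1).
So x ≡ 6·1 = 6 ≡ 6 (mod 13).

6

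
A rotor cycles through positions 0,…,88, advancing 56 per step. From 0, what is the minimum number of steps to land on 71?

41

56⁻¹ ≡ 62 (mod 89) because 56·62 = 3472 = 39·89 + 1.
So x ≡ 62·71 = 4402 ≡ 41 (mod 89).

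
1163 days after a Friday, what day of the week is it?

Dividing 1163 by 7 gives quotient 166 and remainder 1.
Friday + 1 day → Saturday.

Saturday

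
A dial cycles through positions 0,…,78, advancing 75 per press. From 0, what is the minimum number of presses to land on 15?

The inverse of 75 mod 79 is 59 (since 75·59 = 4425 ≡ 1).
So x ≡ 59·15 = 885 ≡ 16 (mod 79).

16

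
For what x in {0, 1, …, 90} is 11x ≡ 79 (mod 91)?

32

The inverse of 11 mod 91 is 58 (since 11·58 = 638 ≡ 1).
Multiplying both sides by 58: x ≡ 58·79 = 4582 ≡ 32 (mod 91).
Check: 11·32 = 352 = 3·91 + 79.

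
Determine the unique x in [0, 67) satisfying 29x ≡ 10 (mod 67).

The inverse of 29 mod 67 is 37 (since 29·37 = 1073 ≡ 1).
Multiplying both sides by 37: x ≡ 37·10 = 370 ≡ 35 (mod 67).
Check: 29·35 = 1015 = 15·67 + 10.

35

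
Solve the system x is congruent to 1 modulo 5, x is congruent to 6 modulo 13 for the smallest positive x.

6

x ≡ 1 (mod 5) gives x ∈ {1, 6}.
The first of these with x mod 13 = 6 is 6.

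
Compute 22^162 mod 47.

Successive squares of 22 mod 47: 22^1≡22, 22^2≡14, 22^4≡8, 22^8≡17, 22^16≡7, 22^32≡2, 22^64≡4, 22^128≡16.
162 = 2 + 32 + 128, so 22^162 ≡ 14·2·16 ≡ 25 (mod 47).

25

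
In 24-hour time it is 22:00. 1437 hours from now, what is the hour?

19

1437 = 59·24 + 21, so 1437 mod 24 = 21.
(22 + 21) mod 24 = 19.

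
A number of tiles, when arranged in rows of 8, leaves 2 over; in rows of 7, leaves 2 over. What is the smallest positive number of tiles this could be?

Since 7·7 ≡ 1 (mod 8), take x = 2 + 7·((2−2)·7 mod 8) = 2 + 7·0 = 2.
Check: 2 mod 8 = 2, 2 mod 7 = 2.

2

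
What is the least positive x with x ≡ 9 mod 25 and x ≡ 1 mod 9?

x ≡ 1 (mod 9) gives x ∈ {1, 10, 19, 28, 37, 46, 55, 64, …}.
The first of these with x mod 25 = 9 is 109.

109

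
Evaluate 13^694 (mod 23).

Successive squares of 13 mod 23: 13^1≡13, 13^2≡8, 13^4≡18, 13^8≡2, 13^16≡4, 13^32≡16, 13^64≡3, 13^128≡9, 13^256≡12, 13^512≡6.
Since 694 = 2 + 4 + 16 + 32 + 128 + 512 in binary, 13^694 ≡ 8·18·4·16·9·6 ≡ 13 (mod 23).

13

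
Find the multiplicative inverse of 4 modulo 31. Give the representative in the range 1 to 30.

8

4·8 = 32 = 1·31 + 1, so 4⁻¹ ≡ 8 (mod 31).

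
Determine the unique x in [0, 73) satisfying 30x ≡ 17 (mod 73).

3

The inverse of 30 mod 73 is 56 (since 30·56 = 1680 ≡ 1).
So x ≡ 56·17 = 952 ≡ 3 (mod 73).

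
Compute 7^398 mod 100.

Successive squares of 7 mod 100: 7^1≡7, 7^2≡49, 7^4≡1, 7^8≡1, 7^16≡1, 7^32≡1, 7^64≡1, 7^128≡1, 7^256≡1.
398 = 2 + 4 + 8 + 128 + 256, so 7^398 ≡ 49·1·1·1·1 ≡ 49 (mod 100).

49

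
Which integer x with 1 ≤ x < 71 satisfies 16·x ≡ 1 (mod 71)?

40

71 = 4·16 + 7
16 = 2·7 + 2
7 = 3·2 + 1
2 = 2·1 + 0
Back-substituting gives 16·40 ≡ 1 (mod 71).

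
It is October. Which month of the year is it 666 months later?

666 mod 12 = 6 (since 55·12 = 660).
October + 6 months → April.

April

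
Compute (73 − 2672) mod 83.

2672 = 32·83 + 16, so 2672 mod 83 = 16.
(73 − 16) mod 83 = 57.

57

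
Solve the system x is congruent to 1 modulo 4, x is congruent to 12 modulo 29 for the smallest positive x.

41

Since 29·1 ≡ 1 (mod 4), take x = 12 + 29·((1−12)·1 mod 4) = 12 + 29·1 = 41.
Check: 41 mod 4 = 1, 41 mod 29 = 12.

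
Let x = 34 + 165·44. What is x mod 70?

165·44 = 7260.
7260 = 103·70 + 50, so 7260 mod 70 = 50.
(34 + 50) mod 70 = 14.

14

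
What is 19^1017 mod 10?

The units digit of 19^n cycles with period 2: 9, 1, …
1017 mod 2 = 1, so the last digit matches 9^1 = 9.

9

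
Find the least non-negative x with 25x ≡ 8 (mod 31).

25⁻¹ ≡ 5 (mod 31) because 25·5 = 125 = 4·31 + 1.
So x ≡ 5·8 = 40 ≡ 9 (mod 31).

9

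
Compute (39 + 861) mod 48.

861 mod 48 = 45 (since 17·48 = 816).
(39 + 45) mod 48 = 36.

36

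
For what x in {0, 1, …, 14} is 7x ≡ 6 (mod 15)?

3

The inverse of 7 mod 15 is 13 (since 7·13 = 91 ≡ 1).
Multiplying both sides by 13: x ≡ 13·6 = 78 ≡ 3 (mod 15).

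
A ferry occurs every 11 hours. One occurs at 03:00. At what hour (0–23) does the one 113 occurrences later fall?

113·11 = 1243.
Dividing 1243 by 24 gives quotient 51 and remainder 19.
(3 + 19) mod 24 = 22.

22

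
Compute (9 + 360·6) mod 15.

360·6 = 2160.
Dividing 2160 by 15 gives quotient 144 and remainder 0.
(9 + 0) mod 15 = 9.

9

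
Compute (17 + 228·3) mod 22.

228·3 = 684.
Dividing 684 by 22 gives quotient 31 and remainder 2.
(17 + 2) mod 22 = 19.

19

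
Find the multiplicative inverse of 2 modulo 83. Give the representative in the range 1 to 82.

42

2·42 = 84 = 1·83 + 1, so 2⁻¹ ≡ 42 (mod 83).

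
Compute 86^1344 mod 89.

Successive squares of 86 mod 89: 86^1≡86, 86^2≡9, 86^4≡81, 86^8≡64, 86^16≡2, 86^32≡4, 86^64≡16, 86^128≡78, 86^256≡32, 86^512≡45, 86^1024≡67.
1344 = 64 + 256 + 1024, so 86^1344 ≡ 16·32·67 ≡ 39 (mod 89).

39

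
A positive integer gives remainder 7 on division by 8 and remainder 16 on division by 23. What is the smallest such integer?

x ≡ 7 (mod 8) gives x ∈ {7, 15, 23, 31, 39}.
The first of these with x mod 23 = 16 is 39.

39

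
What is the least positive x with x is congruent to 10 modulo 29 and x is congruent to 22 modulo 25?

x ≡ 22 (mod 25) gives x ∈ {22, 47, 72, 97}.
The first of these with x mod 29 = 10 is 97.

97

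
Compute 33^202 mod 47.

16

Successive squares of 33 mod 47: 33^1≡33, 33^2≡8, 33^4≡17, 33^8≡7, 33^16≡2, 33^32≡4, 33^64≡16, 33^128≡21.
Since 202 = 2 + 8 + 64 + 128 in binary, 33^202 ≡ 8·7·16·21 ≡ 16 (mod 47).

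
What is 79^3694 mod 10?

1

Powers of 9 mod 10 repeat with period 2: 9, 1.
3694 leaves remainder 0 on division by 2, so 79^3694 ends in 1.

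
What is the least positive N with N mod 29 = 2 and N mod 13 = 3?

x ≡ 3 (mod 13) gives x ∈ {3, 16, 29, 42, 55, 68, 81, 94, …}.
The first of these with x mod 29 = 2 is 263.

263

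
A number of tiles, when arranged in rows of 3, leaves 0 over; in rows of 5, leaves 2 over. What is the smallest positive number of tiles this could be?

12

x ≡ 0 (mod 3) gives x ∈ {0, 3, 6, 9, 12}.
The first of these with x mod 5 = 2 is 12.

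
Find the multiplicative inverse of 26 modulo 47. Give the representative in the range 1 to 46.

38

26·38 = 988 = 21·47 + 1, so 26⁻¹ ≡ 38 (mod 47).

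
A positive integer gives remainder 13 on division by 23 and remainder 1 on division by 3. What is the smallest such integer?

13

Since 3·8 ≡ 1 (mod 23), take x = 1 + 3·((13−1)·8 mod 23) = 1 + 3·4 = 13.
Check: 13 mod 23 = 13, 13 mod 3 = 1.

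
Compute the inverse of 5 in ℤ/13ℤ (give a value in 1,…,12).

5·8 = 40 = 3·13 + 1, so 5⁻¹ ≡ 8 (mod 13).

8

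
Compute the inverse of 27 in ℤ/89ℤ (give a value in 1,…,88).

33

27·33 = 891 = 10·89 + 1, so 27⁻¹ ≡ 33 (mod 89).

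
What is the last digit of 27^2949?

Last digits of 7^n: 7, 9, 3, 1 (period 4).
2949 leaves remainder 1 on division by 4, so 27^2949 ends in 7.

7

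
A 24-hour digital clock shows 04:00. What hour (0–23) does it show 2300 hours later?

0

Dividing 2300 by 24 gives quotient 95 and remainder 20.
(4 + 20) mod 24 = 0.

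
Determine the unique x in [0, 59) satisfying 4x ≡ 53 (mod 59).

28

The inverse of 4 mod 59 is 15 (since 4·15 = 60 ≡ 1).
So x ≡ 15·53 = 795 ≡ 28 (mod 59).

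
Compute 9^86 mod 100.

Square-and-reduce mod 100: 9^1≡9, 9^2≡81, 9^4≡61, 9^8≡21, 9^16≡41, 9^32≡81, 9^64≡61.
Since 86 = 2 + 4 + 16 + 64 in binary, 9^86 ≡ 81·61·41·61 ≡ 41 (mod 100).

41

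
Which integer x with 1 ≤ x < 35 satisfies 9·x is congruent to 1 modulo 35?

35 = 3·9 + 8
9 = 1·8 + 1
8 = 8·1 + 0
Back-substituting gives 9·4 ≡ 1 (mod 35).

4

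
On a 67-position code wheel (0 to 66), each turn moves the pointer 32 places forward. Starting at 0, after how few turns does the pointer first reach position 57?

32⁻¹ ≡ 44 (mod 67) because 32·44 = 1408 = 21·67 + 1.
Multiplying both sides by 44: x ≡ 44·57 = 2508 ≡ 29 (mod 67).

29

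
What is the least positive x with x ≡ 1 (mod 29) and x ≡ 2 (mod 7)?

30

x ≡ 2 (mod 7) gives x ∈ {2, 9, 16, 23, 30}.
The first of these with x mod 29 = 1 is 30.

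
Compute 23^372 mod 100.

21

Successive squares of 23 mod 100: 23^1≡23, 23^2≡29, 23^4≡41, 23^8≡81, 23^16≡61, 23^32≡21, 23^64≡41, 23^128≡81, 23^256≡61.
372 = 4 + 16 + 32 + 64 + 256, so 23^372 ≡ 41·61·21·41·61 ≡ 21 (mod 100).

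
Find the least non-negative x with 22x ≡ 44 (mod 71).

2

The inverse of 22 mod 71 is 42 (since 22·42 = 924 ≡ 1).
Multiplying both sides by 42: x ≡ 42·44 = 1848 ≡ 2 (mod 71).
Check: 22·2 = 44 = 0·71 + 44.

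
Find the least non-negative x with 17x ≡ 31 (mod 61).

9

17⁻¹ ≡ 18 (mod 61) because 17·18 = 306 = 5·61 + 1.
Multiplying both sides by 18: x ≡ 18·31 = 558 ≡ 9 (mod 61).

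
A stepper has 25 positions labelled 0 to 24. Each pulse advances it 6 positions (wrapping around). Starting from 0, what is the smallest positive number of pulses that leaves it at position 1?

21

25 = 4·6 + 1
6 = 6·1 + 0
Back-substituting gives 6·21 ≡ 1 (mod 25).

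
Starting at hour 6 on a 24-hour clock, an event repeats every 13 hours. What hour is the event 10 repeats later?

16

10·13 = 130.
Dividing 130 by 24 gives quotient 5 and remainder 10.
(6 + 10) mod 24 = 16.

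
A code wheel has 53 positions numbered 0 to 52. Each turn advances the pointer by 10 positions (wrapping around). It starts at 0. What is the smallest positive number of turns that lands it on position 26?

45

10⁻¹ ≡ 16 (mod 53) because 10·16 = 160 = 3·53 + 1.
Multiplying both sides by 16: x ≡ 16·26 = 416 ≡ 45 (mod 53).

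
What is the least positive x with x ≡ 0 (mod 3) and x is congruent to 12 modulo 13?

Since 13·1 ≡ 1 (mod 3), take x = 12 + 13·((0−12)·1 mod 3) = 12 + 13·0 = 12.
Check: 12 mod 3 = 0, 12 mod 13 = 12.

12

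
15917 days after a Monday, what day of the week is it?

15917 = 2273·7 + 6, so 15917 mod 7 = 6.
Monday + 6 days → Sunday.

Sunday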